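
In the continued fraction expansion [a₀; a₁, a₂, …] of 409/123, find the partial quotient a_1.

3

409 ÷ 123 → quotient 3, remainder 40
123 ÷ 40 → quotient 3, remainder 3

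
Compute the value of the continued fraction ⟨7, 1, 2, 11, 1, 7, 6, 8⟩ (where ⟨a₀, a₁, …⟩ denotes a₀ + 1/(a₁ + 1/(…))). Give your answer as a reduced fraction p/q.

Starting at the tail and folding back:
Start with 8.
6 + 1/(8/1) = 6 + 1/8 = 49/8
7 + 1/(49/8) = 7 + 8/49 = 351/49
1 + 1/(351/49) = 1 + 49/351 = 400/351
11 + 1/(400/351) = 11 + 351/400 = 4751/400
2 + 1/(4751/400) = 2 + 400/4751 = 9902/4751
1 + 1/(9902/4751) = 1 + 4751/9902 = 14653/9902
7 + 1/(14653/9902) = 7 + 9902/14653 = 112473/14653

112473/14653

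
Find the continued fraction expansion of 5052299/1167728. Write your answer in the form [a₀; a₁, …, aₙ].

Run the Euclidean algorithm, recording each quotient:
5052299 = 4·1167728 + 381387, so a_0 = 4
1167728 = 3·381387 + 23567, so a_1 = 3
381387 = 16·23567 + 4315, so a_2 = 16
23567 = 5·4315 + 1992, so a_3 = 5
4315 = 2·1992 + 331, so a_4 = 2
1992 = 6·331 + 6, so a_5 = 6
331 = 55·6 + 1, so a_6 = 55
6 = 6·1 + 0, so a_7 = 6

[4; 3, 16, 5, 2, 6, 55, 6]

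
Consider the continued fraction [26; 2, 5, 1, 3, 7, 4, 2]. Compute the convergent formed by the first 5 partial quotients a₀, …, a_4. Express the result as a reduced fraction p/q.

Collapse the nested fraction from the inside out:
Start with 3.
1 + 1/(3/1) = 1 + 1/3 = 4/3
5 + 1/(4/3) = 5 + 3/4 = 23/4
2 + 1/(23/4) = 2 + 4/23 = 50/23
26 + 1/(50/23) = 26 + 23/50 = 1323/50

1323/50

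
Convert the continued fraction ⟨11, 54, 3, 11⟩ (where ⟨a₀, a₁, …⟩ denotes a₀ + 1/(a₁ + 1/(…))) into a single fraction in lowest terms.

20351/1847

Start with 11.
3 + 1/(11/1) = 3 + 1/11 = 34/11
54 + 1/(34/11) = 54 + 11/34 = 1847/34
11 + 1/(1847/34) = 11 + 34/1847 = 20351/1847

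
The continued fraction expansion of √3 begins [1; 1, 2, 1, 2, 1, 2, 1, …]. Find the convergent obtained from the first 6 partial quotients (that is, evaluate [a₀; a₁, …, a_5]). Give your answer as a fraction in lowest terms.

Start with 1.
2 + 1/(1/1) = 2 + 1/1 = 3/1
1 + 1/(3/1) = 1 + 1/3 = 4/3
2 + 1/(4/3) = 2 + 3/4 = 11/4
1 + 1/(11/4) = 1 + 4/11 = 15/11
1 + 1/(15/11) = 1 + 11/15 = 26/15

26/15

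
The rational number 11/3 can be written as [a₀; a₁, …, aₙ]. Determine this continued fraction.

[3; 1, 2]

Run the Euclidean algorithm, recording each quotient:
11 ÷ 3 → quotient 3, remainder 2
3 ÷ 2 → quotient 1, remainder 1
2 ÷ 1 → quotient 2, remainder 0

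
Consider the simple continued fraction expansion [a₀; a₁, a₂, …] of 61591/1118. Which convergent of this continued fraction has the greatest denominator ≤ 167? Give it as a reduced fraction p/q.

8539/155

List convergents until the denominator exceeds the bound:
a_0 = 55: 55/1  (≤ bound)
a_1 = 11: 606/11  (≤ bound)
a_2 = 14: 8539/155  (≤ bound)
a_3 = 2: 17684/321  (> 167, stop)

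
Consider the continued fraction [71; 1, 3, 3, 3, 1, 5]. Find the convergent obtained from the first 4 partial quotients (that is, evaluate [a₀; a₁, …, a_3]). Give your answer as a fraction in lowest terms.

a_0 = 71: 71/1
a_1 = 1: 72/1
a_2 = 3: 287/4
a_3 = 3: 933/13

933/13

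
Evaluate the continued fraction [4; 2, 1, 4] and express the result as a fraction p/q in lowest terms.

61/14

Start with 4.
1 + 1/(4/1) = 1 + 1/4 = 5/4
2 + 1/(5/4) = 2 + 4/5 = 14/5
4 + 1/(14/5) = 4 + 5/14 = 61/14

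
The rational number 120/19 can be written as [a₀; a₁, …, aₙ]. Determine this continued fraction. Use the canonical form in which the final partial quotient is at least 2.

120 = 6·19 + 6, so a_0 = 6
19 = 3·6 + 1, so a_1 = 3
6 = 6·1 + 0, so a_2 = 6

[6; 3, 6]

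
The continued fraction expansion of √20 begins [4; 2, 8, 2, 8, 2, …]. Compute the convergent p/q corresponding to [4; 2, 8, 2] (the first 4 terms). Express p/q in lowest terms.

a_0 = 4: 4/1
a_1 = 2: 9/2
a_2 = 8: 76/17
a_3 = 2: 161/36

161/36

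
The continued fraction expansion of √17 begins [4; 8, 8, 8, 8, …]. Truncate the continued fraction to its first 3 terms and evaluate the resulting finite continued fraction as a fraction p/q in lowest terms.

Build up convergents one term at a time:
a_0 = 4: 4/1
a_1 = 8: 33/8
a_2 = 8: 268/65

268/65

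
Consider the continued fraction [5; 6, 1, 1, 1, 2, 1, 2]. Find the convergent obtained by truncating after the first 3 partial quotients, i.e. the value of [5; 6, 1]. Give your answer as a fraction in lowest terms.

Build up convergents one term at a time:
a_0 = 5: 5/1
a_1 = 6: 31/6
a_2 = 1: 36/7

36/7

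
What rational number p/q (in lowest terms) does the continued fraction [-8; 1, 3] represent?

Use the convergent recurrence hₖ = aₖ·hₖ₋₁ + hₖ₋₂ (and likewise for the denominators kₖ):
a_0 = -8: -8/1
a_1 = 1: -7/1
a_2 = 3: -29/4

-29/4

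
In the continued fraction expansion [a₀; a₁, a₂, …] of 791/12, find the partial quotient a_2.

791 = 65·12 + 11, so a_0 = 65
12 = 1·11 + 1, so a_1 = 1
11 = 11·1 + 0, so a_2 = 11

11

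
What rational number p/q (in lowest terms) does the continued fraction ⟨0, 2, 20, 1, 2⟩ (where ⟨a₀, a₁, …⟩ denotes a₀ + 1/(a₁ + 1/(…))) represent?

Start with 2.
1 + 1/(2/1) = 1 + 1/2 = 3/2
20 + 1/(3/2) = 20 + 2/3 = 62/3
2 + 1/(62/3) = 2 + 3/62 = 127/62
0 + 1/(127/62) = 0 + 62/127 = 62/127

62/127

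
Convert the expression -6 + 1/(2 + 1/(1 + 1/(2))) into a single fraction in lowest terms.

Start with 2.
1 + 1/(2/1) = 1 + 1/2 = 3/2
2 + 1/(3/2) = 2 + 2/3 = 8/3
-6 + 1/(8/3) = -6 + 3/8 = -45/8

-45/8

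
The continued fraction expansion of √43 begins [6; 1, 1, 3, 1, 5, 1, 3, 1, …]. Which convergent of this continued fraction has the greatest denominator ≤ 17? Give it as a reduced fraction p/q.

a_0 = 6: 6/1  (≤ bound)
a_1 = 1: 7/1  (≤ bound)
a_2 = 1: 13/2  (≤ bound)
a_3 = 3: 46/7  (≤ bound)
a_4 = 1: 59/9  (≤ bound)
a_5 = 5: 341/52  (> 17, stop)

59/9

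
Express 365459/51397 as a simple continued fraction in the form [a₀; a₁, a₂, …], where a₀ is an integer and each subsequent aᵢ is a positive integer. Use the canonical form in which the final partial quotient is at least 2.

[7; 9, 20, 1, 1, 45, 1, 2]

⌊365459/51397⌋ = 7, remainder 5680
⌊51397/5680⌋ = 9, remainder 277
⌊5680/277⌋ = 20, remainder 140
⌊277/140⌋ = 1, remainder 137
⌊140/137⌋ = 1, remainder 3
⌊137/3⌋ = 45, remainder 2
⌊3/2⌋ = 1, remainder 1
⌊2/1⌋ = 2, remainder 0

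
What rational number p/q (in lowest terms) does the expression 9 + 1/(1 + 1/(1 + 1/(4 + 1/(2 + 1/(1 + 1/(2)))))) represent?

745/78

a_0 = 9: 9/1
a_1 = 1: 10/1
a_2 = 1: 19/2
a_3 = 4: 86/9
a_4 = 2: 191/20
a_5 = 1: 277/29
a_6 = 2: 745/78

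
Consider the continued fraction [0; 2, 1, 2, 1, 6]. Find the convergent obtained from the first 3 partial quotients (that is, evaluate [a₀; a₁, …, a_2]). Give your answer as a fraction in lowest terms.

Work from the innermost term outward:
Start with 1.
2 + 1/(1/1) = 2 + 1/1 = 3/1
0 + 1/(3/1) = 0 + 1/3 = 1/3

1/3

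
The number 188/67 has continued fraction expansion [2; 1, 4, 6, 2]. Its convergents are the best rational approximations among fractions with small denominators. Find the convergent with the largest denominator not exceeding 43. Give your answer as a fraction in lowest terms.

87/31

a_0 = 2: 2/1  (≤ bound)
a_1 = 1: 3/1  (≤ bound)
a_2 = 4: 14/5  (≤ bound)
a_3 = 6: 87/31  (≤ bound)
a_4 = 2: 188/67  (> 43, stop)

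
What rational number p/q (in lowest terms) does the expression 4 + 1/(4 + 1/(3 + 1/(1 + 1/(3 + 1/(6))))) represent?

Use the convergent recurrence hₖ = aₖ·hₖ₋₁ + hₖ₋₂ (and likewise for the denominators kₖ):
a_0 = 4: 4/1
a_1 = 4: 17/4
a_2 = 3: 55/13
a_3 = 1: 72/17
a_4 = 3: 271/64
a_5 = 6: 1698/401

1698/401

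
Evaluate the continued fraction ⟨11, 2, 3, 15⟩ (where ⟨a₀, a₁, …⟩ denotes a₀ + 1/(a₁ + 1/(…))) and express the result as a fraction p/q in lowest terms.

Work from the innermost term outward:
Start with 15.
3 + 1/(15/1) = 3 + 1/15 = 46/15
2 + 1/(46/15) = 2 + 15/46 = 107/46
11 + 1/(107/46) = 11 + 46/107 = 1223/107

1223/107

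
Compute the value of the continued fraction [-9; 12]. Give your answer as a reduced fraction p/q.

-107/12

Compute successive convergents:
a_0 = -9: -9/1
a_1 = 12: -107/12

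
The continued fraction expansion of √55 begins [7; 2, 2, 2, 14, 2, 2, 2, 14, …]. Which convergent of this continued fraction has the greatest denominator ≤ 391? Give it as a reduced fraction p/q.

2655/358

a_0 = 7: 7/1  (≤ bound)
a_1 = 2: 15/2  (≤ bound)
a_2 = 2: 37/5  (≤ bound)
a_3 = 2: 89/12  (≤ bound)
a_4 = 14: 1283/173  (≤ bound)
a_5 = 2: 2655/358  (≤ bound)
a_6 = 2: 6593/889  (> 391, stop)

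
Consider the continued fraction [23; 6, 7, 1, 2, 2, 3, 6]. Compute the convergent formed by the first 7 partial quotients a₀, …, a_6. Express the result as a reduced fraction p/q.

Build up convergents one term at a time:
a_0 = 23: 23/1
a_1 = 6: 139/6
a_2 = 7: 996/43
a_3 = 1: 1135/49
a_4 = 2: 3266/141
a_5 = 2: 7667/331
a_6 = 3: 26267/1134

26267/1134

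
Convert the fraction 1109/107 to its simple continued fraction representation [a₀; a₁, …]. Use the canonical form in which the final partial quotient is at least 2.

1109 = 10·107 + 39, so a_0 = 10
107 = 2·39 + 29, so a_1 = 2
39 = 1·29 + 10, so a_2 = 1
29 = 2·10 + 9, so a_3 = 2
10 = 1·9 + 1, so a_4 = 1
9 = 9·1 + 0, so a_5 = 9

[10; 2, 1, 2, 1, 9]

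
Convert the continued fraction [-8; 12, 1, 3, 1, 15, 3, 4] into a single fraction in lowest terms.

-106145/13399

Work from the innermost term outward:
Start with 4.
3 + 1/(4/1) = 3 + 1/4 = 13/4
15 + 1/(13/4) = 15 + 4/13 = 199/13
1 + 1/(199/13) = 1 + 13/199 = 212/199
3 + 1/(212/199) = 3 + 199/212 = 835/212
1 + 1/(835/212) = 1 + 212/835 = 1047/835
12 + 1/(1047/835) = 12 + 835/1047 = 13399/1047
-8 + 1/(13399/1047) = -8 + 1047/13399 = -106145/13399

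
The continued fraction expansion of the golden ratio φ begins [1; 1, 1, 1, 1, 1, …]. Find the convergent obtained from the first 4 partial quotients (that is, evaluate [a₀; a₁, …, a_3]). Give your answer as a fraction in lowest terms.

5/3

Start with 1.
1 + 1/(1/1) = 1 + 1/1 = 2/1
1 + 1/(2/1) = 1 + 1/2 = 3/2
1 + 1/(3/2) = 1 + 2/3 = 5/3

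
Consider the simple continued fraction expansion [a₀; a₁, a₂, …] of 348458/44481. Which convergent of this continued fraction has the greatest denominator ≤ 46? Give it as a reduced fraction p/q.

a_0 = 7: 7/1  (≤ bound)
a_1 = 1: 8/1  (≤ bound)
a_2 = 5: 47/6  (≤ bound)
a_3 = 52: 2452/313  (> 46, stop)

47/6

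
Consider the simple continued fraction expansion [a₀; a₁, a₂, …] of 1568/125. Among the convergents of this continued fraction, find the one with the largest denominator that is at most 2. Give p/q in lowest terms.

25/2

List convergents until the denominator exceeds the bound:
a_0 = 12: 12/1  (≤ bound)
a_1 = 1: 13/1  (≤ bound)
a_2 = 1: 25/2  (≤ bound)
a_3 = 5: 138/11  (> 2, stop)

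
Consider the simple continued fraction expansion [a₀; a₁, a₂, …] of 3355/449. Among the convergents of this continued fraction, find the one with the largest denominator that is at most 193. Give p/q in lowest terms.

a_0 = 7: 7/1  (≤ bound)
a_1 = 2: 15/2  (≤ bound)
a_2 = 8: 127/17  (≤ bound)
a_3 = 2: 269/36  (≤ bound)
a_4 = 12: 3355/449  (> 193, stop)

269/36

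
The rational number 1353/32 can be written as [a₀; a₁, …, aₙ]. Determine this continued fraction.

1353 = 42·32 + 9, so a_0 = 42
32 = 3·9 + 5, so a_1 = 3
9 = 1·5 + 4, so a_2 = 1
5 = 1·4 + 1, so a_3 = 1
4 = 4·1 + 0, so a_4 = 4

[42; 3, 1, 1, 4]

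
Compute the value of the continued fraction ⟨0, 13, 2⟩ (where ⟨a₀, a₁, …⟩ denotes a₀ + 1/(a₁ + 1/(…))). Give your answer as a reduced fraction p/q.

Start with 2.
13 + 1/(2/1) = 13 + 1/2 = 27/2
0 + 1/(27/2) = 0 + 2/27 = 2/27

2/27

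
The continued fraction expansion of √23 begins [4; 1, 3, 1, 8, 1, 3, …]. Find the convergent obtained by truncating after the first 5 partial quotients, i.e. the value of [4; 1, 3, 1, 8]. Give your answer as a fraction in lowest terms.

a_0 = 4: 4/1
a_1 = 1: 5/1
a_2 = 3: 19/4
a_3 = 1: 24/5
a_4 = 8: 211/44

211/44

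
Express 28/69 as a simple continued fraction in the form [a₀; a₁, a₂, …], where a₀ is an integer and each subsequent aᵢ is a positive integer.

Run the Euclidean algorithm, recording each quotient:
28 = 0·69 + 28, so a_0 = 0
69 = 2·28 + 13, so a_1 = 2
28 = 2·13 + 2, so a_2 = 2
13 = 6·2 + 1, so a_3 = 6
2 = 2·1 + 0, so a_4 = 2

[0; 2, 2, 6, 2]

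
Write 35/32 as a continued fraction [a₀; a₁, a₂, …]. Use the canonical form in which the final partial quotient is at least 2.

⌊35/32⌋ = 1, remainder 3
⌊32/3⌋ = 10, remainder 2
⌊3/2⌋ = 1, remainder 1
⌊2/1⌋ = 2, remainder 0

[1; 10, 1, 2]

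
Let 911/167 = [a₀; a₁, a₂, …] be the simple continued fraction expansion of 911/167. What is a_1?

2

Apply division with remainder until the remainder is 0:
911 ÷ 167 → quotient 5, remainder 76
167 ÷ 76 → quotient 2, remainder 15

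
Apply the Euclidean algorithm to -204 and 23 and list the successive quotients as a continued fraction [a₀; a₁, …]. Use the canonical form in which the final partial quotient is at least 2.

[-9; 7, 1, 2]

-204 = -9·23 + 3, so a_0 = -9
23 = 7·3 + 2, so a_1 = 7
3 = 1·2 + 1, so a_2 = 1
2 = 2·1 + 0, so a_3 = 2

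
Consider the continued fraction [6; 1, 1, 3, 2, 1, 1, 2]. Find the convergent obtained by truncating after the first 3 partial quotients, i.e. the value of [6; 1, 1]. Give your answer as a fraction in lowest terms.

Start with 1.
1 + 1/(1/1) = 1 + 1/1 = 2/1
6 + 1/(2/1) = 6 + 1/2 = 13/2

13/2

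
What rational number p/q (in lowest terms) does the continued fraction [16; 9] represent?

145/9

Use the convergent recurrence hₖ = aₖ·hₖ₋₁ + hₖ₋₂ (and likewise for the denominators kₖ):
a_0 = 16: 16/1
a_1 = 9: 145/9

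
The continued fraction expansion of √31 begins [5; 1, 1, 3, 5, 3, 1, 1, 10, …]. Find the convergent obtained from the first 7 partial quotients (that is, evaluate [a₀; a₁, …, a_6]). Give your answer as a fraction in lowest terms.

Starting at the tail and folding back:
Start with 1.
3 + 1/(1/1) = 3 + 1/1 = 4/1
5 + 1/(4/1) = 5 + 1/4 = 21/4
3 + 1/(21/4) = 3 + 4/21 = 67/21
1 + 1/(67/21) = 1 + 21/67 = 88/67
1 + 1/(88/67) = 1 + 67/88 = 155/88
5 + 1/(155/88) = 5 + 88/155 = 863/155

863/155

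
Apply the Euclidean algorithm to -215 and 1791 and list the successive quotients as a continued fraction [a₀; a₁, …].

[-1; 1, 7, 3, 35, 2]

-215 = -1·1791 + 1576, so a_0 = -1
1791 = 1·1576 + 215, so a_1 = 1
1576 = 7·215 + 71, so a_2 = 7
215 = 3·71 + 2, so a_3 = 3
71 = 35·2 + 1, so a_4 = 35
2 = 2·1 + 0, so a_5 = 2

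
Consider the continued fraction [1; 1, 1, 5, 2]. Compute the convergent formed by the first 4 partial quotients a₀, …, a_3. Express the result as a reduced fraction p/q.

17/11

Start with 5.
1 + 1/(5/1) = 1 + 1/5 = 6/5
1 + 1/(6/5) = 1 + 5/6 = 11/6
1 + 1/(11/6) = 1 + 6/11 = 17/11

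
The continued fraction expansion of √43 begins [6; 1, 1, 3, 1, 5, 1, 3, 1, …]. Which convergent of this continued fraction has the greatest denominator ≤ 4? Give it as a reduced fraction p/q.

a_0 = 6: 6/1  (≤ bound)
a_1 = 1: 7/1  (≤ bound)
a_2 = 1: 13/2  (≤ bound)
a_3 = 3: 46/7  (> 4, stop)

13/2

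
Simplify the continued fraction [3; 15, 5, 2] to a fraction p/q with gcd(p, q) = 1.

Starting at the tail and folding back:
Start with 2.
5 + 1/(2/1) = 5 + 1/2 = 11/2
15 + 1/(11/2) = 15 + 2/11 = 167/11
3 + 1/(167/11) = 3 + 11/167 = 512/167

512/167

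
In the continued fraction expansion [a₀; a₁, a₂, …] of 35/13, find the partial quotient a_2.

2

35 = 2·13 + 9, so a_0 = 2
13 = 1·9 + 4, so a_1 = 1
9 = 2·4 + 1, so a_2 = 2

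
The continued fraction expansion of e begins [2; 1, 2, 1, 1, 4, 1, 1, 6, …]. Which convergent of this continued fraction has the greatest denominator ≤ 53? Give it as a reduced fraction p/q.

List convergents until the denominator exceeds the bound:
a_0 = 2: 2/1  (≤ bound)
a_1 = 1: 3/1  (≤ bound)
a_2 = 2: 8/3  (≤ bound)
a_3 = 1: 11/4  (≤ bound)
a_4 = 1: 19/7  (≤ bound)
a_5 = 4: 87/32  (≤ bound)
a_6 = 1: 106/39  (≤ bound)
a_7 = 1: 193/71  (> 53, stop)

106/39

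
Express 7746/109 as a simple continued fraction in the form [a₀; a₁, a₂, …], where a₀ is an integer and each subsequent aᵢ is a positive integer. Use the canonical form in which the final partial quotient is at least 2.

7746 = 71·109 + 7, so a_0 = 71
109 = 15·7 + 4, so a_1 = 15
7 = 1·4 + 3, so a_2 = 1
4 = 1·3 + 1, so a_3 = 1
3 = 3·1 + 0, so a_4 = 3

[71; 15, 1, 1, 3]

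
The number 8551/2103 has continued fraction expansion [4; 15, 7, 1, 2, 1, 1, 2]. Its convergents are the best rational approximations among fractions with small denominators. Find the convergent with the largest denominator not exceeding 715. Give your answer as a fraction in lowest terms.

List convergents until the denominator exceeds the bound:
a_0 = 4: 4/1  (≤ bound)
a_1 = 15: 61/15  (≤ bound)
a_2 = 7: 431/106  (≤ bound)
a_3 = 1: 492/121  (≤ bound)
a_4 = 2: 1415/348  (≤ bound)
a_5 = 1: 1907/469  (≤ bound)
a_6 = 1: 3322/817  (> 715, stop)

1907/469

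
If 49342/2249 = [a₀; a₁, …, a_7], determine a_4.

1

Apply division with remainder until the remainder is 0:
49342 ÷ 2249 → quotient 21, remainder 2113
2249 ÷ 2113 → quotient 1, remainder 136
2113 ÷ 136 → quotient 15, remainder 73
136 ÷ 73 → quotient 1, remainder 63
73 ÷ 63 → quotient 1, remainder 10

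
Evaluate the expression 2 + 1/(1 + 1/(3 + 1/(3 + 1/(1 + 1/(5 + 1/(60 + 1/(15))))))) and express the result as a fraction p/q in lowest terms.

244876/88553

Start with 15.
60 + 1/(15/1) = 60 + 1/15 = 901/15
5 + 1/(901/15) = 5 + 15/901 = 4520/901
1 + 1/(4520/901) = 1 + 901/4520 = 5421/4520
3 + 1/(5421/4520) = 3 + 4520/5421 = 20783/5421
3 + 1/(20783/5421) = 3 + 5421/20783 = 67770/20783
1 + 1/(67770/20783) = 1 + 20783/67770 = 88553/67770
2 + 1/(88553/67770) = 2 + 67770/88553 = 244876/88553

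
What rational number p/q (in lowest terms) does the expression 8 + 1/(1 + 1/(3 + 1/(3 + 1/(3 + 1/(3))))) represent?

Build up convergents one term at a time:
a_0 = 8: 8/1
a_1 = 1: 9/1
a_2 = 3: 35/4
a_3 = 3: 114/13
a_4 = 3: 377/43
a_5 = 3: 1245/142

1245/142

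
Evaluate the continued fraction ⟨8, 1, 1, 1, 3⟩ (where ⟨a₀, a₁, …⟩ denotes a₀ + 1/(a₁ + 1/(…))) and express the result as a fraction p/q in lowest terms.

95/11

Start with 3.
1 + 1/(3/1) = 1 + 1/3 = 4/3
1 + 1/(4/3) = 1 + 3/4 = 7/4
1 + 1/(7/4) = 1 + 4/7 = 11/7
8 + 1/(11/7) = 8 + 7/11 = 95/11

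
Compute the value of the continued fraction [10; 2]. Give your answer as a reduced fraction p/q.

21/2

a_0 = 10: 10/1
a_1 = 2: 21/2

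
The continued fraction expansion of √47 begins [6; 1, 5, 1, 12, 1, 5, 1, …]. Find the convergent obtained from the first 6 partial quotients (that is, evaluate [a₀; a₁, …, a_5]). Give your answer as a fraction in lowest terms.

a_0 = 6: 6/1
a_1 = 1: 7/1
a_2 = 5: 41/6
a_3 = 1: 48/7
a_4 = 12: 617/90
a_5 = 1: 665/97

665/97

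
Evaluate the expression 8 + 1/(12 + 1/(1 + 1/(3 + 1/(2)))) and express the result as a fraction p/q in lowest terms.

929/115

Start with 2.
3 + 1/(2/1) = 3 + 1/2 = 7/2
1 + 1/(7/2) = 1 + 2/7 = 9/7
12 + 1/(9/7) = 12 + 7/9 = 115/9
8 + 1/(115/9) = 8 + 9/115 = 929/115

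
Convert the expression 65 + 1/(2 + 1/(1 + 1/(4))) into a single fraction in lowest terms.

Starting at the tail and folding back:
Start with 4.
1 + 1/(4/1) = 1 + 1/4 = 5/4
2 + 1/(5/4) = 2 + 4/5 = 14/5
65 + 1/(14/5) = 65 + 5/14 = 915/14

915/14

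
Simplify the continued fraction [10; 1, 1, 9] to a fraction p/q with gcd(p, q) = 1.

Start with 9.
1 + 1/(9/1) = 1 + 1/9 = 10/9
1 + 1/(10/9) = 1 + 9/10 = 19/10
10 + 1/(19/10) = 10 + 10/19 = 200/19

200/19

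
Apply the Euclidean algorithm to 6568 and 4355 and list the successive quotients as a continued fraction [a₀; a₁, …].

⌊6568/4355⌋ = 1, remainder 2213
⌊4355/2213⌋ = 1, remainder 2142
⌊2213/2142⌋ = 1, remainder 71
⌊2142/71⌋ = 30, remainder 12
⌊71/12⌋ = 5, remainder 11
⌊12/11⌋ = 1, remainder 1
⌊11/1⌋ = 11, remainder 0

[1; 1, 1, 30, 5, 1, 11]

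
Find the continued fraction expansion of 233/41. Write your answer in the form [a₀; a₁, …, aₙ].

[5; 1, 2, 6, 2]

233 = 5·41 + 28, so a_0 = 5
41 = 1·28 + 13, so a_1 = 1
28 = 2·13 + 2, so a_2 = 2
13 = 6·2 + 1, so a_3 = 6
2 = 2·1 + 0, so a_4 = 2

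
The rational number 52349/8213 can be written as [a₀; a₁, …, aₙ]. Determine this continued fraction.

⌊52349/8213⌋ = 6, remainder 3071
⌊8213/3071⌋ = 2, remainder 2071
⌊3071/2071⌋ = 1, remainder 1000
⌊2071/1000⌋ = 2, remainder 71
⌊1000/71⌋ = 14, remainder 6
⌊71/6⌋ = 11, remainder 5
⌊6/5⌋ = 1, remainder 1
⌊5/1⌋ = 5, remainder 0

[6; 2, 1, 2, 14, 11, 1, 5]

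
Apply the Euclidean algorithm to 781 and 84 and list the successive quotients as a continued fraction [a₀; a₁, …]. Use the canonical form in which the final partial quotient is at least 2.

781 = 9·84 + 25, so a_0 = 9
84 = 3·25 + 9, so a_1 = 3
25 = 2·9 + 7, so a_2 = 2
9 = 1·7 + 2, so a_3 = 1
7 = 3·2 + 1, so a_4 = 3
2 = 2·1 + 0, so a_5 = 2

[9; 3, 2, 1, 3, 2]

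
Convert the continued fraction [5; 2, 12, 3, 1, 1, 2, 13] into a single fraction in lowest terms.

33754/6159

a_0 = 5: 5/1
a_1 = 2: 11/2
a_2 = 12: 137/25
a_3 = 3: 422/77
a_4 = 1: 559/102
a_5 = 1: 981/179
a_6 = 2: 2521/460
a_7 = 13: 33754/6159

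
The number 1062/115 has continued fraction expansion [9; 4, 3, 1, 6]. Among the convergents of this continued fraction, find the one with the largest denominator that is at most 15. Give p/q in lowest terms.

120/13

a_0 = 9: 9/1  (≤ bound)
a_1 = 4: 37/4  (≤ bound)
a_2 = 3: 120/13  (≤ bound)
a_3 = 1: 157/17  (> 15, stop)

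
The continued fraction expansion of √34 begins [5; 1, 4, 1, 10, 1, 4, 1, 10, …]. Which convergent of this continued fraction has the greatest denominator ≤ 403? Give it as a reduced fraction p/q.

2035/349

List convergents until the denominator exceeds the bound:
a_0 = 5: 5/1  (≤ bound)
a_1 = 1: 6/1  (≤ bound)
a_2 = 4: 29/5  (≤ bound)
a_3 = 1: 35/6  (≤ bound)
a_4 = 10: 379/65  (≤ bound)
a_5 = 1: 414/71  (≤ bound)
a_6 = 4: 2035/349  (≤ bound)
a_7 = 1: 2449/420  (> 403, stop)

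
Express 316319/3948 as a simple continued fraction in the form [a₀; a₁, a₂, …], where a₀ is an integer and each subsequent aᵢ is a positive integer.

⌊316319/3948⌋ = 80, remainder 479
⌊3948/479⌋ = 8, remainder 116
⌊479/116⌋ = 4, remainder 15
⌊116/15⌋ = 7, remainder 11
⌊15/11⌋ = 1, remainder 4
⌊11/4⌋ = 2, remainder 3
⌊4/3⌋ = 1, remainder 1
⌊3/1⌋ = 3, remainder 0

[80; 8, 4, 7, 1, 2, 1, 3]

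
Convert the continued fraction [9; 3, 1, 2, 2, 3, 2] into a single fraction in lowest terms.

Use the convergent recurrence hₖ = aₖ·hₖ₋₁ + hₖ₋₂ (and likewise for the denominators kₖ):
a_0 = 9: 9/1
a_1 = 3: 28/3
a_2 = 1: 37/4
a_3 = 2: 102/11
a_4 = 2: 241/26
a_5 = 3: 825/89
a_6 = 2: 1891/204

1891/204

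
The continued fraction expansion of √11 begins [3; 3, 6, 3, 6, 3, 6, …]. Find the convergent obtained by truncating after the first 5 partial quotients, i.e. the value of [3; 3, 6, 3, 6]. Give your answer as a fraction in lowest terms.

1257/379

Collapse the nested fraction from the inside out:
Start with 6.
3 + 1/(6/1) = 3 + 1/6 = 19/6
6 + 1/(19/6) = 6 + 6/19 = 120/19
3 + 1/(120/19) = 3 + 19/120 = 379/120
3 + 1/(379/120) = 3 + 120/379 = 1257/379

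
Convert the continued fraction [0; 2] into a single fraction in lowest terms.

a_0 = 0: 0/1
a_1 = 2: 1/2

1/2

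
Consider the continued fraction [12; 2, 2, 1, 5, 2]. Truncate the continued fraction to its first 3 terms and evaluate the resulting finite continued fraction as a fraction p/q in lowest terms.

62/5

Build up convergents one term at a time:
a_0 = 12: 12/1
a_1 = 2: 25/2
a_2 = 2: 62/5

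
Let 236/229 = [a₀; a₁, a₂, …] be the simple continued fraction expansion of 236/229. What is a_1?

32

Apply division with remainder until the remainder is 0:
236 ÷ 229 → quotient 1, remainder 7
229 ÷ 7 → quotient 32, remainder 5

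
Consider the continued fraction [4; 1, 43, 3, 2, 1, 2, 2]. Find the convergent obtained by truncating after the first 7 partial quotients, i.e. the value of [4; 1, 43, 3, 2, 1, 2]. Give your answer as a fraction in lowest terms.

5953/1196

Start with 2.
1 + 1/(2/1) = 1 + 1/2 = 3/2
2 + 1/(3/2) = 2 + 2/3 = 8/3
3 + 1/(8/3) = 3 + 3/8 = 27/8
43 + 1/(27/8) = 43 + 8/27 = 1169/27
1 + 1/(1169/27) = 1 + 27/1169 = 1196/1169
4 + 1/(1196/1169) = 4 + 1169/1196 = 5953/1196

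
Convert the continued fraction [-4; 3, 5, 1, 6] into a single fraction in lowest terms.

-479/130

a_0 = -4: -4/1
a_1 = 3: -11/3
a_2 = 5: -59/16
a_3 = 1: -70/19
a_4 = 6: -479/130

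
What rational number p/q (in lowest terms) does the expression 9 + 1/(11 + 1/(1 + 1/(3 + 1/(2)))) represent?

Work from the innermost term outward:
Start with 2.
3 + 1/(2/1) = 3 + 1/2 = 7/2
1 + 1/(7/2) = 1 + 2/7 = 9/7
11 + 1/(9/7) = 11 + 7/9 = 106/9
9 + 1/(106/9) = 9 + 9/106 = 963/106

963/106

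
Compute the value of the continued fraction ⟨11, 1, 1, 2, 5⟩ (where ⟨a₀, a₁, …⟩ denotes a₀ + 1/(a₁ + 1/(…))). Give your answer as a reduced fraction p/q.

313/27

a_0 = 11: 11/1
a_1 = 1: 12/1
a_2 = 1: 23/2
a_3 = 2: 58/5
a_4 = 5: 313/27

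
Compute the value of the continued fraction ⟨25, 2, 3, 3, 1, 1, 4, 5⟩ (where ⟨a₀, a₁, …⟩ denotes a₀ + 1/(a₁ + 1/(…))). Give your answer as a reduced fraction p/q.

Starting at the tail and folding back:
Start with 5.
4 + 1/(5/1) = 4 + 1/5 = 21/5
1 + 1/(21/5) = 1 + 5/21 = 26/21
1 + 1/(26/21) = 1 + 21/26 = 47/26
3 + 1/(47/26) = 3 + 26/47 = 167/47
3 + 1/(167/47) = 3 + 47/167 = 548/167
2 + 1/(548/167) = 2 + 167/548 = 1263/548
25 + 1/(1263/548) = 25 + 548/1263 = 32123/1263

32123/1263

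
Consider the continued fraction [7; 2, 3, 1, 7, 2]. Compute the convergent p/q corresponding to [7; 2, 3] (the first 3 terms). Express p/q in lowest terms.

Work from the innermost term outward:
Start with 3.
2 + 1/(3/1) = 2 + 1/3 = 7/3
7 + 1/(7/3) = 7 + 3/7 = 52/7

52/7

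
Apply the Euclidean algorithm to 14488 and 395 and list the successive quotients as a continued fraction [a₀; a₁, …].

[36; 1, 2, 9, 14]

14488 = 36·395 + 268, so a_0 = 36
395 = 1·268 + 127, so a_1 = 1
268 = 2·127 + 14, so a_2 = 2
127 = 9·14 + 1, so a_3 = 9
14 = 14·1 + 0, so a_4 = 14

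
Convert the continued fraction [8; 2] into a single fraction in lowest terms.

17/2

Work from the innermost term outward:
Start with 2.
8 + 1/(2/1) = 8 + 1/2 = 17/2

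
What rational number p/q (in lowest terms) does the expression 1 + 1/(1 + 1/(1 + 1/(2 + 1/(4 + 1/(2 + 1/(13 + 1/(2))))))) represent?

2176/1367

Build up convergents one term at a time:
a_0 = 1: 1/1
a_1 = 1: 2/1
a_2 = 1: 3/2
a_3 = 2: 8/5
a_4 = 4: 35/22
a_5 = 2: 78/49
a_6 = 13: 1049/659
a_7 = 2: 2176/1367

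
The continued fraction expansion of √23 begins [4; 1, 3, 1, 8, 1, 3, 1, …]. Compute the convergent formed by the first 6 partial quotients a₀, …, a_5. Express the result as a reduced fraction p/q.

235/49

Compute successive convergents:
a_0 = 4: 4/1
a_1 = 1: 5/1
a_2 = 3: 19/4
a_3 = 1: 24/5
a_4 = 8: 211/44
a_5 = 1: 235/49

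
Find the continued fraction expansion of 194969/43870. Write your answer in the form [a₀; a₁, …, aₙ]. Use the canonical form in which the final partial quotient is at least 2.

[4; 2, 3, 1, 60, 1, 12, 6]

Apply division with remainder until the remainder is 0:
⌊194969/43870⌋ = 4, remainder 19489
⌊43870/19489⌋ = 2, remainder 4892
⌊19489/4892⌋ = 3, remainder 4813
⌊4892/4813⌋ = 1, remainder 79
⌊4813/79⌋ = 60, remainder 73
⌊79/73⌋ = 1, remainder 6
⌊73/6⌋ = 12, remainder 1
⌊6/1⌋ = 6, remainder 0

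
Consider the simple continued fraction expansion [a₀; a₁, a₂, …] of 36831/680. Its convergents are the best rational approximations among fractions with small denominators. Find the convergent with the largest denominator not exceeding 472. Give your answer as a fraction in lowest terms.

a_0 = 54: 54/1  (≤ bound)
a_1 = 6: 325/6  (≤ bound)
a_2 = 7: 2329/43  (≤ bound)
a_3 = 1: 2654/49  (≤ bound)
a_4 = 13: 36831/680  (> 472, stop)

2654/49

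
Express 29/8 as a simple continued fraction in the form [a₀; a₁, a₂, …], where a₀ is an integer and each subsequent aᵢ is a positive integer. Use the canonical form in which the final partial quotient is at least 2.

[3; 1, 1, 1, 2]

⌊29/8⌋ = 3, remainder 5
⌊8/5⌋ = 1, remainder 3
⌊5/3⌋ = 1, remainder 2
⌊3/2⌋ = 1, remainder 1
⌊2/1⌋ = 2, remainder 0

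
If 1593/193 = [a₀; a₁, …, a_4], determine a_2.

1593 = 8·193 + 49, so a_0 = 8
193 = 3·49 + 46, so a_1 = 3
49 = 1·46 + 3, so a_2 = 1

1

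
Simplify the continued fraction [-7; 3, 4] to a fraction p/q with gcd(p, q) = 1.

Build up convergents one term at a time:
a_0 = -7: -7/1
a_1 = 3: -20/3
a_2 = 4: -87/13

-87/13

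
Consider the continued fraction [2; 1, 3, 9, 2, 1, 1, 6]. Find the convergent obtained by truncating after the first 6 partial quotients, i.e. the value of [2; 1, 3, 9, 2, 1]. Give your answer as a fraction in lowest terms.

a_0 = 2: 2/1
a_1 = 1: 3/1
a_2 = 3: 11/4
a_3 = 9: 102/37
a_4 = 2: 215/78
a_5 = 1: 317/115

317/115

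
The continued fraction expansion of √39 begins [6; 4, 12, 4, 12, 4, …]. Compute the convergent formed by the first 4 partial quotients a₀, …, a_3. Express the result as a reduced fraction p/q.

a_0 = 6: 6/1
a_1 = 4: 25/4
a_2 = 12: 306/49
a_3 = 4: 1249/200

1249/200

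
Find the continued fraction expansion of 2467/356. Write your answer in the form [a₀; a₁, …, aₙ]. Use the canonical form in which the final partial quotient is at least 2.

Apply division with remainder until the remainder is 0:
2467 ÷ 356 → quotient 6, remainder 331
356 ÷ 331 → quotient 1, remainder 25
331 ÷ 25 → quotient 13, remainder 6
25 ÷ 6 → quotient 4, remainder 1
6 ÷ 1 → quotient 6, remainder 0

[6; 1, 13, 4, 6]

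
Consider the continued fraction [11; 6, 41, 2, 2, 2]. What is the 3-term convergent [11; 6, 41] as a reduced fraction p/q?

2758/247

a_0 = 11: 11/1
a_1 = 6: 67/6
a_2 = 41: 2758/247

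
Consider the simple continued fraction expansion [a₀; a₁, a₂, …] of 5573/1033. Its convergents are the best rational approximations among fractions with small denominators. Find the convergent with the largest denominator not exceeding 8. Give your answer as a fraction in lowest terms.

27/5

a_0 = 5: 5/1  (≤ bound)
a_1 = 2: 11/2  (≤ bound)
a_2 = 1: 16/3  (≤ bound)
a_3 = 1: 27/5  (≤ bound)
a_4 = 7: 205/38  (> 8, stop)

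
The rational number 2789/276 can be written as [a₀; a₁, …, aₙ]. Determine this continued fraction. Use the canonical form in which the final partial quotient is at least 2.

[10; 9, 1, 1, 14]

2789 = 10·276 + 29, so a_0 = 10
276 = 9·29 + 15, so a_1 = 9
29 = 1·15 + 14, so a_2 = 1
15 = 1·14 + 1, so a_3 = 1
14 = 14·1 + 0, so a_4 = 14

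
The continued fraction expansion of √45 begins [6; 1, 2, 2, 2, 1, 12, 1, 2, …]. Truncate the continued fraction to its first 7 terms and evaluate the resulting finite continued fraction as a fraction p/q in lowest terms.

Build up convergents one term at a time:
a_0 = 6: 6/1
a_1 = 1: 7/1
a_2 = 2: 20/3
a_3 = 2: 47/7
a_4 = 2: 114/17
a_5 = 1: 161/24
a_6 = 12: 2046/305

2046/305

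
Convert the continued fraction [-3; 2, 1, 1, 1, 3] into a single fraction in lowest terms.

Start with 3.
1 + 1/(3/1) = 1 + 1/3 = 4/3
1 + 1/(4/3) = 1 + 3/4 = 7/4
1 + 1/(7/4) = 1 + 4/7 = 11/7
2 + 1/(11/7) = 2 + 7/11 = 29/11
-3 + 1/(29/11) = -3 + 11/29 = -76/29

-76/29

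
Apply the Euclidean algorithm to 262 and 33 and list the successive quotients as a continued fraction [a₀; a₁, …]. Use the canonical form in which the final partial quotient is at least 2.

262 ÷ 33 → quotient 7, remainder 31
33 ÷ 31 → quotient 1, remainder 2
31 ÷ 2 → quotient 15, remainder 1
2 ÷ 1 → quotient 2, remainder 0

[7; 1, 15, 2]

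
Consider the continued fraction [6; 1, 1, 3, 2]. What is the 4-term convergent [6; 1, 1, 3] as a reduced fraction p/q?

46/7

a_0 = 6: 6/1
a_1 = 1: 7/1
a_2 = 1: 13/2
a_3 = 3: 46/7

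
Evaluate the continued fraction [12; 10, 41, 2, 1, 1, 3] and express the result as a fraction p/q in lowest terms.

Collapse the nested fraction from the inside out:
Start with 3.
1 + 1/(3/1) = 1 + 1/3 = 4/3
1 + 1/(4/3) = 1 + 3/4 = 7/4
2 + 1/(7/4) = 2 + 4/7 = 18/7
41 + 1/(18/7) = 41 + 7/18 = 745/18
10 + 1/(745/18) = 10 + 18/745 = 7468/745
12 + 1/(7468/745) = 12 + 745/7468 = 90361/7468

90361/7468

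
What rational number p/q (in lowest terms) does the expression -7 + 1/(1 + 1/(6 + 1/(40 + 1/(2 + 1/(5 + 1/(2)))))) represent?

Start with 2.
5 + 1/(2/1) = 5 + 1/2 = 11/2
2 + 1/(11/2) = 2 + 2/11 = 24/11
40 + 1/(24/11) = 40 + 11/24 = 971/24
6 + 1/(971/24) = 6 + 24/971 = 5850/971
1 + 1/(5850/971) = 1 + 971/5850 = 6821/5850
-7 + 1/(6821/5850) = -7 + 5850/6821 = -41897/6821

-41897/6821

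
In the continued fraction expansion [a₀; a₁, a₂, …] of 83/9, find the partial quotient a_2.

Apply division with remainder until the remainder is 0:
⌊83/9⌋ = 9, remainder 2
⌊9/2⌋ = 4, remainder 1
⌊2/1⌋ = 2, remainder 0

2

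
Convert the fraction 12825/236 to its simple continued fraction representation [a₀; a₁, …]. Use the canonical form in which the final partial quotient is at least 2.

12825 = 54·236 + 81, so a_0 = 54
236 = 2·81 + 74, so a_1 = 2
81 = 1·74 + 7, so a_2 = 1
74 = 10·7 + 4, so a_3 = 10
7 = 1·4 + 3, so a_4 = 1
4 = 1·3 + 1, so a_5 = 1
3 = 3·1 + 0, so a_6 = 3

[54; 2, 1, 10, 1, 1, 3]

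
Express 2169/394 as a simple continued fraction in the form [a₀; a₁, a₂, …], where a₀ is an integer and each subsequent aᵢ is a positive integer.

⌊2169/394⌋ = 5, remainder 199
⌊394/199⌋ = 1, remainder 195
⌊199/195⌋ = 1, remainder 4
⌊195/4⌋ = 48, remainder 3
⌊4/3⌋ = 1, remainder 1
⌊3/1⌋ = 3, remainder 0

[5; 1, 1, 48, 1, 3]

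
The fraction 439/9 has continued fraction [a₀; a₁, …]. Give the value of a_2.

Repeatedly divide and take the remainder:
439 = 48·9 + 7, so a_0 = 48
9 = 1·7 + 2, so a_1 = 1
7 = 3·2 + 1, so a_2 = 3

3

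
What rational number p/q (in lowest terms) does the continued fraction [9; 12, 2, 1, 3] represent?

1235/136

Starting at the tail and folding back:
Start with 3.
1 + 1/(3/1) = 1 + 1/3 = 4/3
2 + 1/(4/3) = 2 + 3/4 = 11/4
12 + 1/(11/4) = 12 + 4/11 = 136/11
9 + 1/(136/11) = 9 + 11/136 = 1235/136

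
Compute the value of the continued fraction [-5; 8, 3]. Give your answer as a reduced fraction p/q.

Start with 3.
8 + 1/(3/1) = 8 + 1/3 = 25/3
-5 + 1/(25/3) = -5 + 3/25 = -122/25

-122/25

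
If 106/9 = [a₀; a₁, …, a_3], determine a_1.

1

⌊106/9⌋ = 11, remainder 7
⌊9/7⌋ = 1, remainder 2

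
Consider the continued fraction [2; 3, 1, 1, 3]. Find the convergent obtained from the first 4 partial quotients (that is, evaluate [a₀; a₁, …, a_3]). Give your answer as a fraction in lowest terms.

Compute successive convergents:
a_0 = 2: 2/1
a_1 = 3: 7/3
a_2 = 1: 9/4
a_3 = 1: 16/7

16/7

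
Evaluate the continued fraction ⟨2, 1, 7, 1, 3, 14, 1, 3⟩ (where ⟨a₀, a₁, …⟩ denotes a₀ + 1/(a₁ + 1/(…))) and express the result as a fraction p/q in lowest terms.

6063/2101

Start with 3.
1 + 1/(3/1) = 1 + 1/3 = 4/3
14 + 1/(4/3) = 14 + 3/4 = 59/4
3 + 1/(59/4) = 3 + 4/59 = 181/59
1 + 1/(181/59) = 1 + 59/181 = 240/181
7 + 1/(240/181) = 7 + 181/240 = 1861/240
1 + 1/(1861/240) = 1 + 240/1861 = 2101/1861
2 + 1/(2101/1861) = 2 + 1861/2101 = 6063/2101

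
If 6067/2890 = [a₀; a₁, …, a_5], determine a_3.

⌊6067/2890⌋ = 2, remainder 287
⌊2890/287⌋ = 10, remainder 20
⌊287/20⌋ = 14, remainder 7
⌊20/7⌋ = 2, remainder 6

2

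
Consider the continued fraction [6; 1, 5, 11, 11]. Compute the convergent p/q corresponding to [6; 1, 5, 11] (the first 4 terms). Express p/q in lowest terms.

458/67

Start with 11.
5 + 1/(11/1) = 5 + 1/11 = 56/11
1 + 1/(56/11) = 1 + 11/56 = 67/56
6 + 1/(67/56) = 6 + 56/67 = 458/67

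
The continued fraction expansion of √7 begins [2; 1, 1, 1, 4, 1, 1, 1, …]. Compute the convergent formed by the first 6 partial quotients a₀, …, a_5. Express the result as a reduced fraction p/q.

Start with 1.
4 + 1/(1/1) = 4 + 1/1 = 5/1
1 + 1/(5/1) = 1 + 1/5 = 6/5
1 + 1/(6/5) = 1 + 5/6 = 11/6
1 + 1/(11/6) = 1 + 6/11 = 17/11
2 + 1/(17/11) = 2 + 11/17 = 45/17

45/17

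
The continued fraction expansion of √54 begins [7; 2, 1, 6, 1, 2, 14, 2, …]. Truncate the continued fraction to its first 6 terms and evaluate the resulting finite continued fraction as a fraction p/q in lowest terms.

485/66

Start with 2.
1 + 1/(2/1) = 1 + 1/2 = 3/2
6 + 1/(3/2) = 6 + 2/3 = 20/3
1 + 1/(20/3) = 1 + 3/20 = 23/20
2 + 1/(23/20) = 2 + 20/23 = 66/23
7 + 1/(66/23) = 7 + 23/66 = 485/66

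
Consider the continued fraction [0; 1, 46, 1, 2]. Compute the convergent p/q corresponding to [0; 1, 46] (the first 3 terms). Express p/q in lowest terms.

46/47

Build up convergents one term at a time:
a_0 = 0: 0/1
a_1 = 1: 1/1
a_2 = 46: 46/47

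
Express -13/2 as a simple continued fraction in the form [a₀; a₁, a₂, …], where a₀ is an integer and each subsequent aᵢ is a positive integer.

[-7; 2]

Repeatedly divide and take the remainder:
⌊-13/2⌋ = -7, remainder 1
⌊2/1⌋ = 2, remainder 0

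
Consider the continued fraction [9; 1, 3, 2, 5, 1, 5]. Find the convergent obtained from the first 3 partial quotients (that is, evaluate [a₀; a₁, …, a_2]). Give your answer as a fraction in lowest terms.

39/4

a_0 = 9: 9/1
a_1 = 1: 10/1
a_2 = 3: 39/4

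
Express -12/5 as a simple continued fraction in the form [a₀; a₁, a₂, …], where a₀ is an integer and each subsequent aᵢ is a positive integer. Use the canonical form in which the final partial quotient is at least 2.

Repeatedly divide and take the remainder:
-12 ÷ 5 → quotient -3, remainder 3
5 ÷ 3 → quotient 1, remainder 2
3 ÷ 2 → quotient 1, remainder 1
2 ÷ 1 → quotient 2, remainder 0

[-3; 1, 1, 2]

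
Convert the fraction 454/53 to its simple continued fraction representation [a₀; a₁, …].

454 = 8·53 + 30, so a_0 = 8
53 = 1·30 + 23, so a_1 = 1
30 = 1·23 + 7, so a_2 = 1
23 = 3·7 + 2, so a_3 = 3
7 = 3·2 + 1, so a_4 = 3
2 = 2·1 + 0, so a_5 = 2

[8; 1, 1, 3, 3, 2]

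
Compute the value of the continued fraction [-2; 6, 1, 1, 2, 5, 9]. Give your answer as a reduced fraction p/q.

Compute successive convergents:
a_0 = -2: -2/1
a_1 = 6: -11/6
a_2 = 1: -13/7
a_3 = 1: -24/13
a_4 = 2: -61/33
a_5 = 5: -329/178
a_6 = 9: -3022/1635

-3022/1635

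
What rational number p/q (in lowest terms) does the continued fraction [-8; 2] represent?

-15/2

Start with 2.
-8 + 1/(2/1) = -8 + 1/2 = -15/2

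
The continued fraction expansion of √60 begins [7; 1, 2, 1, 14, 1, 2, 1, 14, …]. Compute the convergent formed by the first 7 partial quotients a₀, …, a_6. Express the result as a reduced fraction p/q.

1433/185

Collapse the nested fraction from the inside out:
Start with 2.
1 + 1/(2/1) = 1 + 1/2 = 3/2
14 + 1/(3/2) = 14 + 2/3 = 44/3
1 + 1/(44/3) = 1 + 3/44 = 47/44
2 + 1/(47/44) = 2 + 44/47 = 138/47
1 + 1/(138/47) = 1 + 47/138 = 185/138
7 + 1/(185/138) = 7 + 138/185 = 1433/185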